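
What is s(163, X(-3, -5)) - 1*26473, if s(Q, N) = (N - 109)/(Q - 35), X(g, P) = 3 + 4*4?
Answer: -1694317/64 ≈ -26474.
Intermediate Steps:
X(g, P) = 19 (X(g, P) = 3 + 16 = 19)
s(Q, N) = (-109 + N)/(-35 + Q)
s(163, X(-3, -5)) - 1*26473 = (-109 + 19)/(-35 + 163) - 1*26473 = -90/128 - 26473 = (1/128)*(-90) - 26473 = -45/64 - 26473 = -1694317/64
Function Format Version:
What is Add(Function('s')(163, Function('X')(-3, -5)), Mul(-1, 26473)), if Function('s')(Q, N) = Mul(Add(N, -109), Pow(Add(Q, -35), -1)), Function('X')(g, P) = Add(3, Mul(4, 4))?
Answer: Rational(-1694317, 64) ≈ -26474.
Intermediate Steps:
Function('X')(g, P) = 19 (Function('X')(g, P) = Add(3, 16) = 19)
Function('s')(Q, N) = Mul(Pow(Add(-35, Q), -1), Add(-109, N)) (Function('s')(Q, N) = Mul(Add(-109, N), Pow(Add(-35, Q), -1)) = Mul(Pow(Add(-35, Q), -1), Add(-109, N)))
Add(Function('s')(163, Function('X')(-3, -5)), Mul(-1, 26473)) = Add(Mul(Pow(Add(-35, 163), -1), Add(-109, 19)), Mul(-1, 26473)) = Add(Mul(Pow(128, -1), -90), -26473) = Add(Mul(Rational(1, 128), -90), -26473) = Add(Rational(-45, 64), -26473) = Rational(-1694317, 64)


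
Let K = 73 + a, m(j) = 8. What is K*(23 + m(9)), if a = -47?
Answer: 806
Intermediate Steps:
K = 26 (K = 73 - 47 = 26)
K*(23 + m(9)) = 26*(23 + 8) = 26*31 = 806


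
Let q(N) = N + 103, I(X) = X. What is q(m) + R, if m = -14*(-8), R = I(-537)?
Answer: -322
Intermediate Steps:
R = -537
m = 112
q(N) = 103 + N
q(m) + R = (103 + 112) - 537 = 215 - 537 = -322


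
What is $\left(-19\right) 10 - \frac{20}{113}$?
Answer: $- \frac{21490}{113} \approx -190.18$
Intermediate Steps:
$\left(-19\right) 10 - \frac{20}{113} = -190 - \frac{20}{113} = - \frac{21490}{113}$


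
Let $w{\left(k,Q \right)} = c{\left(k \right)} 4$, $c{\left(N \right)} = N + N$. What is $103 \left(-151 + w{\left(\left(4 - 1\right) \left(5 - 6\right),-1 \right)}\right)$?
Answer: $-18025$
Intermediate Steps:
$c{\left(N \right)} = 2 N$
$w{\left(k,Q \right)} = 8 k$ ($w{\left(k,Q \right)} = 2 k 4 = 8 k$)
$103 \left(-151 + w{\left(\left(4 - 1\right) \left(5 - 6\right),-1 \right)}\right) = 103 \left(-151 + 8 \left(4 - 1\right) \left(5 - 6\right)\right) = 103 \left(-151 + 8 \cdot 3 \left(-1\right)\right) = 103 \left(-151 + 8 \left(-3\right)\right) = 103 \left(-151 - 24\right) = 103 \left(-175\right) = -18025$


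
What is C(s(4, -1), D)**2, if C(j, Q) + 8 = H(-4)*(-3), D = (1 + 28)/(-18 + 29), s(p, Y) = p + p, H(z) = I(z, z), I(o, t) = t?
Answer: 16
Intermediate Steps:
H(z) = z
s(p, Y) = 2*p
D = 29/11 ≈ 2.6364
C(j, Q) = 4 (C(j, Q) = -8 - 4*(-3) = -8 + 12 = 4)
C(s(4, -1), D)**2 = 4**2 = 16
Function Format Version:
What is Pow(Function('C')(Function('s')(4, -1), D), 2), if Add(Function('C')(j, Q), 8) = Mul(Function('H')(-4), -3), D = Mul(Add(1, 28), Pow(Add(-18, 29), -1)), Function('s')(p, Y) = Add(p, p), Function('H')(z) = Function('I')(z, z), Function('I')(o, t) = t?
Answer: 16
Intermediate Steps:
Function('H')(z) = z
Function('s')(p, Y) = Mul(2, p)
D = Rational(29, 11) (D = Mul(29, Pow(11, -1)) = Mul(29, Rational(1, 11)) = Rational(29, 11) ≈ 2.6364)
Function('C')(j, Q) = 4 (Function('C')(j, Q) = Add(-8, Mul(-4, -3)) = Add(-8, 12) = 4)
Pow(Function('C')(Function('s')(4, -1), D), 2) = Pow(4, 2) = 16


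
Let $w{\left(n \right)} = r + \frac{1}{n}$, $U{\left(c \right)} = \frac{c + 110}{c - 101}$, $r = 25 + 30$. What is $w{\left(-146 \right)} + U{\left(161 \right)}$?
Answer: $\frac{260653}{4380} \approx 59.51$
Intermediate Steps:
$r = 55$
$U{\left(c \right)} = \frac{110 + c}{-101 + c}$
$w{\left(n \right)} = 55 + \frac{1}{n}$
$w{\left(-146 \right)} + U{\left(161 \right)} = \left(55 + \frac{1}{-146}\right) + \frac{110 + 161}{-101 + 161} = \left(55 - \frac{1}{146}\right) + \frac{1}{60} \cdot 271 = \frac{8029}{146} + \frac{1}{60} \cdot 271 = \frac{8029}{146} + \frac{271}{60} = \frac{260653}{4380}$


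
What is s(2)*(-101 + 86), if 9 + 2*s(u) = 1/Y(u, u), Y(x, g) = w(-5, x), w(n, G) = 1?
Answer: 60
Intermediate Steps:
Y(x, g) = 1
s(u) = -4 (s(u) = -9/2 + (½)/1 = -9/2 + (½)*1 = -9/2 + ½ = -4)
s(2)*(-101 + 86) = -4*(-101 + 86) = -4*(-15) = 60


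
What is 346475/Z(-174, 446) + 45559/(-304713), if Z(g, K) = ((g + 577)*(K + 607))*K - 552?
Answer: -2839027728161/19223689255902 ≈ -0.14768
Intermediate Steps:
Z(g, K) = -552 + K*(577 + g)*(607 + K) (Z(g, K) = ((577 + g)*(607 + K))*K - 552 = K*(577 + g)*(607 + K) - 552 = -552 + K*(577 + g)*(607 + K))
346475/Z(-174, 446) + 45559/(-304713) = 346475/(-552 + 577*446**2 + 350239*446 - 174*446**2 + 607*446*(-174)) + 45559/(-304713) = 346475/(-552 + 577*198916 + 156206594 - 174*198916 - 47105628) + 45559*(-1/304713) = 346475/(-552 + 114774532 + 156206594 - 34611384 - 47105628) - 45559/304713 = 346475/189263562 - 45559/304713 = -2839027728161/19223689255902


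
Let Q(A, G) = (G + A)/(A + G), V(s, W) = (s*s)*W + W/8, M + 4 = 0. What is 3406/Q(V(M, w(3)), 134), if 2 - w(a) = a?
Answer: 3406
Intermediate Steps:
M = -4 (M = -4 + 0 = -4)
w(a) = 2 - a
V(s, W) = W/8 + W*s**2 (V(s, W) = s**2*W + W*(1/8) = W*s**2 + W/8 = W/8 + W*s**2)
Q(A, G) = 1 (Q(A, G) = (A + G)/(A + G) = 1)
3406/Q(V(M, w(3)), 134) = 3406/1 = 3406*1 = 3406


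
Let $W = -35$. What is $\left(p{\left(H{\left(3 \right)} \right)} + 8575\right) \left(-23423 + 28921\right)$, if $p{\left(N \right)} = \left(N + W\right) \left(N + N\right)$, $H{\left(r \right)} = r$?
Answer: $46089734$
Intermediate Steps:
$p{\left(N \right)} = 2 N \left(-35 + N\right)$ ($p{\left(N \right)} = \left(N - 35\right) \left(N + N\right) = \left(-35 + N\right) 2 N = 2 N \left(-35 + N\right)$)
$\left(p{\left(H{\left(3 \right)} \right)} + 8575\right) \left(-23423 + 28921\right) = \left(2 \cdot 3 \left(-35 + 3\right) + 8575\right) \left(-23423 + 28921\right) = \left(2 \cdot 3 \left(-32\right) + 8575\right) 5498 = \left(-192 + 8575\right) 5498 = 8383 \cdot 5498 = 46089734$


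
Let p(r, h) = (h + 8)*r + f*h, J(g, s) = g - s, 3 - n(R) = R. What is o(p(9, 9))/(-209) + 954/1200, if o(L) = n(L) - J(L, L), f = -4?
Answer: 2949/2200 ≈ 1.3405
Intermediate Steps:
n(R) = 3 - R
p(r, h) = -4*h + r*(8 + h) (p(r, h) = (h + 8)*r - 4*h = (8 + h)*r - 4*h = r*(8 + h) - 4*h = -4*h + r*(8 + h))
o(L) = 3 - L (o(L) = (3 - L) - (L - L) = (3 - L) - 1*0 = (3 - L) + 0 = 3 - L)
o(p(9, 9))/(-209) + 954/1200 = (3 - (-4*9 + 8*9 + 9*9))/(-209) + 954/1200 = (3 - (-36 + 72 + 81))*(-1/209) + 954*(1/1200) = (3 - 1*117)*(-1/209) + 159/200 = (3 - 117)*(-1/209) + 159/200 = -114*(-1/209) + 159/200 = 6/11 + 159/200 = 2949/2200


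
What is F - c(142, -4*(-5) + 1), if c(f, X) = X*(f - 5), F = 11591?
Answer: 8714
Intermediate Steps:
c(f, X) = X*(-5 + f)
F - c(142, -4*(-5) + 1) = 11591 - (-4*(-5) + 1)*(-5 + 142) = 11591 - (20 + 1)*137 = 11591 - 21*137 = 11591 - 1*2877 = 11591 - 2877 = 8714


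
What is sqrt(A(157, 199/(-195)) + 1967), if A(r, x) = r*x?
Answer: sqrt(68702790)/195 ≈ 42.506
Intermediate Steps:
sqrt(A(157, 199/(-195)) + 1967) = sqrt(157*(199/(-195)) + 1967) = sqrt(157*(199*(-1/195)) + 1967) = sqrt(157*(-199/195) + 1967) = sqrt(-31243/195 + 1967) = sqrt(352322/195) = sqrt(68702790)/195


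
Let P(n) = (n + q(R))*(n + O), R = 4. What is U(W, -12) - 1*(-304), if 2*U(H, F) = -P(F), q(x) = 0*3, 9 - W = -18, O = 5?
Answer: 262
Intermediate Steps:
W = 27 (W = 9 - 1*(-18) = 9 + 18 = 27)
q(x) = 0
P(n) = n*(5 + n) (P(n) = (n + 0)*(n + 5) = n*(5 + n))
U(H, F) = -F*(5 + F)/2 (U(H, F) = (-F*(5 + F))/2 = -F*(5 + F)/2)
U(W, -12) - 1*(-304) = (½)*(-12)*(-5 - 1*(-12)) - 1*(-304) = (½)*(-12)*(-5 + 12) + 304 = (½)*(-12)*7 + 304 = -42 + 304 = 262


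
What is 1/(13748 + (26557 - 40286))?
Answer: 1/19 ≈ 0.052632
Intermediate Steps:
1/(13748 + (26557 - 40286)) = 1/(13748 - 13729) = 1/19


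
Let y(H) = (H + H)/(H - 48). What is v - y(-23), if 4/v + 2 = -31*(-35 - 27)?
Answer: -22009/34080 ≈ -0.64580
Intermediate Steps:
y(H) = 2*H/(-48 + H) (y(H) = (2*H)/(-48 + H) = 2*H/(-48 + H))
v = 1/480 (v = 4/(-2 - 31*(-35 - 27)) = 4/(-2 - 31*(-62)) = 4/(-2 + 1922) = 4/1920 = 4*(1/1920) = 1/480 ≈ 0.0020833)
v - y(-23) = 1/480 - 2*(-23)/(-48 - 23) = 1/480 - 2*(-23)/(-71) = 1/480 - 2*(-23)*(-1)/71 = 1/480 - 1*46/71 = 1/480 - 46/71 = -22009/34080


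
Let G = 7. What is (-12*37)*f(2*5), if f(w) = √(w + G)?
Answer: -444*√17 ≈ -1830.7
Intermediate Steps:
f(w) = √(7 + w) (f(w) = √(w + 7) = √(7 + w))
(-12*37)*f(2*5) = (-12*37)*√(7 + 2*5) = -444*√(7 + 10) = -444*√17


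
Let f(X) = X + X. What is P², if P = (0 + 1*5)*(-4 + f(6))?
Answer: 1600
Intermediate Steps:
f(X) = 2*X
P = 40 (P = (0 + 1*5)*(-4 + 2*6) = (0 + 5)*(-4 + 12) = 5*8 = 40)
P² = 40² = 1600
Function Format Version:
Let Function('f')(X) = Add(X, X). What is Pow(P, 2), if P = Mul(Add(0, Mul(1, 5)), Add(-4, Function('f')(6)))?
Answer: 1600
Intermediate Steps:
Function('f')(X) = Mul(2, X)
P = 40 (P = Mul(Add(0, Mul(1, 5)), Add(-4, Mul(2, 6))) = Mul(Add(0, 5), Add(-4, 12)) = Mul(5, 8) = 40)
Pow(P, 2) = Pow(40, 2) = 1600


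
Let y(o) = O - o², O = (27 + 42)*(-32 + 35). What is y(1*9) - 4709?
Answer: -4583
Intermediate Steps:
O = 207 (O = 69*3 = 207)
y(o) = 207 - o²
y(1*9) - 4709 = (207 - (1*9)²) - 4709 = (207 - 1*9²) - 4709 = (207 - 1*81) - 4709 = (207 - 81) - 4709 = 126 - 4709 = -4583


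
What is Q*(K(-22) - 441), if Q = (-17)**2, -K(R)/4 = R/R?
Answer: -128605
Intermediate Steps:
K(R) = -4 (K(R) = -4*R/R = -4*1 = -4)
Q = 289
Q*(K(-22) - 441) = 289*(-4 - 441) = 289*(-445) = -128605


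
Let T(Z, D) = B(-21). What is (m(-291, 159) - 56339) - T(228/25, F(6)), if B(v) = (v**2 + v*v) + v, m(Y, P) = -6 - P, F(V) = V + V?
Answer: -57365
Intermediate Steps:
F(V) = 2*V
B(v) = v + 2*v**2 (B(v) = (v**2 + v**2) + v = 2*v**2 + v = v + 2*v**2)
T(Z, D) = 861 (T(Z, D) = -21*(1 + 2*(-21)) = -21*(1 - 42) = -21*(-41) = 861)
(m(-291, 159) - 56339) - T(228/25, F(6)) = ((-6 - 1*159) - 56339) - 1*861 = ((-6 - 159) - 56339) - 861 = (-165 - 56339) - 861 = -56504 - 861 = -57365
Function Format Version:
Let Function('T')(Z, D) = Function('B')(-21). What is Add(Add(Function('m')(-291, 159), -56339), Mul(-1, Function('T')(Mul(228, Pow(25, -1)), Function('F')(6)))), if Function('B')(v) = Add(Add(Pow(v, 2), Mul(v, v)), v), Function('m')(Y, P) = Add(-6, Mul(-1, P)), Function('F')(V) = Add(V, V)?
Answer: -57365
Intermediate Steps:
Function('F')(V) = Mul(2, V)
Function('B')(v) = Add(v, Mul(2, Pow(v, 2))) (Function('B')(v) = Add(Add(Pow(v, 2), Pow(v, 2)), v) = Add(Mul(2, Pow(v, 2)), v) = Add(v, Mul(2, Pow(v, 2))))
Function('T')(Z, D) = 861 (Function('T')(Z, D) = Mul(-21, Add(1, Mul(2, -21))) = Mul(-21, Add(1, -42)) = Mul(-21, -41) = 861)
Add(Add(Function('m')(-291, 159), -56339), Mul(-1, Function('T')(Mul(228, Pow(25, -1)), Function('F')(6)))) = Add(Add(Add(-6, Mul(-1, 159)), -56339), Mul(-1, 861)) = Add(Add(Add(-6, -159), -56339), -861) = Add(Add(-165, -56339), -861) = Add(-56504, -861) = -57365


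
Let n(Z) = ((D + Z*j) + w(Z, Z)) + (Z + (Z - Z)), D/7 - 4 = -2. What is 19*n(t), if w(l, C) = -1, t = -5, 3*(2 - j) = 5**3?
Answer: 11761/3 ≈ 3920.3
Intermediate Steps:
D = 14 (D = 28 + 7*(-2) = 28 - 14 = 14)
j = -119/3 (j = 2 - 1/3*5**3 = 2 - 1/3*125 = 2 - 125/3 = -119/3 ≈ -39.667)
n(Z) = 13 - 116*Z/3 (n(Z) = ((14 + Z*(-119/3)) - 1) + (Z + (Z - Z)) = ((14 - 119*Z/3) - 1) + (Z + 0) = (13 - 119*Z/3) + Z = 13 - 116*Z/3)
19*n(t) = 19*(13 - 116/3*(-5)) = 19*(13 + 580/3) = 19*(619/3) = 11761/3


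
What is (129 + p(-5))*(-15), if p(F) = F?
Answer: -1860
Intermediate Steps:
(129 + p(-5))*(-15) = (129 - 5)*(-15) = 124*(-15) = -1860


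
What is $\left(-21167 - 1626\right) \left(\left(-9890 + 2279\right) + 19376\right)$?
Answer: $-268159645$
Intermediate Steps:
$\left(-21167 - 1626\right) \left(\left(-9890 + 2279\right) + 19376\right) = - 22793 \left(-7611 + 19376\right) = \left(-22793\right) 11765 = -268159645$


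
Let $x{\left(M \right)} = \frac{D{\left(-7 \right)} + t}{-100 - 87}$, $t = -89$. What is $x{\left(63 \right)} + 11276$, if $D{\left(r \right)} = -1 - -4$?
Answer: $\frac{2108698}{187} \approx 11276.0$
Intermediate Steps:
$D{\left(r \right)} = 3$ ($D{\left(r \right)} = -1 + 4 = 3$)
$x{\left(M \right)} = \frac{86}{187}$ ($x{\left(M \right)} = \frac{3 - 89}{-100 - 87} = - \frac{86}{-187} = \left(-86\right) \left(- \frac{1}{187}\right) = \frac{86}{187}$)
$x{\left(63 \right)} + 11276 = \frac{86}{187} + 11276 = \frac{2108698}{187}$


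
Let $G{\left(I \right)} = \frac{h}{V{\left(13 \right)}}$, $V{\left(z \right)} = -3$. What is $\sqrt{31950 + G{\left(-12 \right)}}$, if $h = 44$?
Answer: $\frac{\sqrt{287418}}{3} \approx 178.7$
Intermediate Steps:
$G{\left(I \right)} = - \frac{44}{3}$ ($G{\left(I \right)} = \frac{44}{-3} = 44 \left(- \frac{1}{3}\right) = - \frac{44}{3}$)
$\sqrt{31950 + G{\left(-12 \right)}} = \sqrt{31950 - \frac{44}{3}} = \sqrt{\frac{95806}{3}} = \frac{\sqrt{287418}}{3}$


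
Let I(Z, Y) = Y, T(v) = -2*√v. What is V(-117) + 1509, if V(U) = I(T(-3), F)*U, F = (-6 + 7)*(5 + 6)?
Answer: 222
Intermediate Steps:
F = 11 (F = 1*11 = 11)
V(U) = 11*U
V(-117) + 1509 = 11*(-117) + 1509 = -1287 + 1509 = 222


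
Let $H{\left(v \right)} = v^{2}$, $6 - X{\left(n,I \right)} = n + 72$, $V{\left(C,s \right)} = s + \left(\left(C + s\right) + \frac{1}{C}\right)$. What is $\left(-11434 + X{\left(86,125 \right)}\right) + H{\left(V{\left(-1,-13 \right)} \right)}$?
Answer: $-10802$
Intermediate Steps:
$V{\left(C,s \right)} = C + \frac{1}{C} + 2 s$ ($V{\left(C,s \right)} = s + \left(C + s + \frac{1}{C}\right) = C + \frac{1}{C} + 2 s$)
$X{\left(n,I \right)} = -66 - n$ ($X{\left(n,I \right)} = 6 - \left(n + 72\right) = 6 - \left(72 + n\right) = -66 - n$)
$\left(-11434 + X{\left(86,125 \right)}\right) + H{\left(V{\left(-1,-13 \right)} \right)} = \left(-11434 - 152\right) + \left(-1 + \frac{1}{-1} + 2 \left(-13\right)\right)^{2} = \left(-11434 - 152\right) + \left(-1 - 1 - 26\right)^{2} = \left(-11434 - 152\right) + \left(-28\right)^{2} = -11586 + 784 = -10802$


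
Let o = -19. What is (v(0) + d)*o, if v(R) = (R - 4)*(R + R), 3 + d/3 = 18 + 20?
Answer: -1995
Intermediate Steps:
d = 105 (d = -9 + 3*(18 + 20) = -9 + 3*38 = -9 + 114 = 105)
v(R) = 2*R*(-4 + R) (v(R) = (-4 + R)*(2*R) = 2*R*(-4 + R))
(v(0) + d)*o = (2*0*(-4 + 0) + 105)*(-19) = (2*0*(-4) + 105)*(-19) = (0 + 105)*(-19) = 105*(-19) = -1995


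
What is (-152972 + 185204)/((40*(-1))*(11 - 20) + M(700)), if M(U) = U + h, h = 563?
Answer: 10744/541 ≈ 19.860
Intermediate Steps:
M(U) = 563 + U (M(U) = U + 563 = 563 + U)
(-152972 + 185204)/((40*(-1))*(11 - 20) + M(700)) = (-152972 + 185204)/((40*(-1))*(11 - 20) + (563 + 700)) = 32232/(-40*(-9) + 1263) = 32232/(360 + 1263) = 32232/1623 = 32232*(1/1623) = 10744/541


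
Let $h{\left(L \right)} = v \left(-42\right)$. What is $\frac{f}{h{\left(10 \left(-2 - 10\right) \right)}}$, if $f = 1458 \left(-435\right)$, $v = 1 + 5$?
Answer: $\frac{35235}{14} \approx 2516.8$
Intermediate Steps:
$v = 6$
$h{\left(L \right)} = -252$ ($h{\left(L \right)} = 6 \left(-42\right) = -252$)
$f = -634230$
$\frac{f}{h{\left(10 \left(-2 - 10\right) \right)}} = - \frac{634230}{-252} = \left(-634230\right) \left(- \frac{1}{252}\right) = \frac{35235}{14}$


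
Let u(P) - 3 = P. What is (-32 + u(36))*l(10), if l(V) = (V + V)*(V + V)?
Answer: 2800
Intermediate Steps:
l(V) = 4*V² (l(V) = (2*V)*(2*V) = 4*V²)
u(P) = 3 + P
(-32 + u(36))*l(10) = (-32 + (3 + 36))*(4*10²) = (-32 + 39)*(4*100) = 7*400 = 2800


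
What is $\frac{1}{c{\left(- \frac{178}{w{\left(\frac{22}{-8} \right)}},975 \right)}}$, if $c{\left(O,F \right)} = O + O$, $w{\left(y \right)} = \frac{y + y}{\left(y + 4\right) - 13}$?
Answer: $- \frac{11}{8366} \approx -0.0013148$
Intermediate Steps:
$w{\left(y \right)} = \frac{2 y}{-9 + y}$ ($w{\left(y \right)} = \frac{2 y}{\left(4 + y\right) - 13} = \frac{2 y}{-9 + y}$)
$c{\left(O,F \right)} = 2 O$
$\frac{1}{c{\left(- \frac{178}{w{\left(\frac{22}{-8} \right)}},975 \right)}} = \frac{1}{2 \left(- \frac{178}{2 \frac{22}{-8} \frac{1}{-9 + \frac{22}{-8}}}\right)} = \frac{1}{2 \left(- \frac{178}{2 \cdot 22 \left(- \frac{1}{8}\right) \frac{1}{-9 + 22 \left(- \frac{1}{8}\right)}}\right)} = \frac{1}{2 \left(- \frac{178}{2 \left(- \frac{11}{4}\right) \frac{1}{-9 - \frac{11}{4}}}\right)} = \frac{1}{2 \left(- \frac{178}{2 \left(- \frac{11}{4}\right) \frac{1}{- \frac{47}{4}}}\right)} = \frac{1}{2 \left(- \frac{178}{2 \left(- \frac{11}{4}\right) \left(- \frac{4}{47}\right)}\right)} = \frac{1}{2 \left(- \frac{178}{\frac{22}{47}}\right)} = \frac{1}{2 \left(\left(-178\right) \frac{47}{22}\right)} = \frac{1}{2 \left(- \frac{4183}{11}\right)} = \frac{1}{- \frac{8366}{11}} = - \frac{11}{8366}$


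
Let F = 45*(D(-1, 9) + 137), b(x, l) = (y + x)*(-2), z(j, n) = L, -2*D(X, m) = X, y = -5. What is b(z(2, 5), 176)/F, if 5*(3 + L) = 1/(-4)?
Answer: 161/61875 ≈ 0.0026020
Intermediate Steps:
D(X, m) = -X/2
L = -61/20 (L = -3 + (⅕)/(-4) = -3 + (⅕)*(-¼) = -3 - 1/20 = -61/20 ≈ -3.0500)
z(j, n) = -61/20
b(x, l) = 10 - 2*x (b(x, l) = (-5 + x)*(-2) = 10 - 2*x)
F = 12375/2 (F = 45*(-½*(-1) + 137) = 45*(½ + 137) = 45*(275/2) = 12375/2 ≈ 6187.5)
b(z(2, 5), 176)/F = (10 - 2*(-61/20))/(12375/2) = (10 + 61/10)*(2/12375) = (161/10)*(2/12375) = 161/61875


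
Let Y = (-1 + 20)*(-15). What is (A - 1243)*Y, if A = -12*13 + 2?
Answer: 398145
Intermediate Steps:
Y = -285 (Y = 19*(-15) = -285)
A = -154 (A = -156 + 2 = -154)
(A - 1243)*Y = (-154 - 1243)*(-285) = -1397*(-285) = 398145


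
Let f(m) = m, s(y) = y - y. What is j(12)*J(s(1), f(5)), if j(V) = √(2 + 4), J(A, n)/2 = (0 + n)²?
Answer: 50*√6 ≈ 122.47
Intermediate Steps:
s(y) = 0
J(A, n) = 2*n² (J(A, n) = 2*(0 + n)² = 2*n²)
j(V) = √6
j(12)*J(s(1), f(5)) = √6*(2*5²) = √6*(2*25) = √6*50 = 50*√6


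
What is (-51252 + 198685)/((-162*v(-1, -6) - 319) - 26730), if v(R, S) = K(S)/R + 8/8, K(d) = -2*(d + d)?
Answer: -147433/23323 ≈ -6.3214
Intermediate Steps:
K(d) = -4*d
v(R, S) = 1 - 4*S/R (v(R, S) = (-4*S)/R + 8/8 = -4*S/R + 8*(⅛) = -4*S/R + 1 = 1 - 4*S/R)
(-51252 + 198685)/((-162*v(-1, -6) - 319) - 26730) = (-51252 + 198685)/((-162*(-1 - 4*(-6))/(-1) - 319) - 26730) = 147433/((-(-162)*(-1 + 24) - 319) - 26730) = 147433/((-(-162)*23 - 319) - 26730) = 147433/((-162*(-23) - 319) - 26730) = 147433/((3726 - 319) - 26730) = 147433/(3407 - 26730) = 147433/(-23323) = 147433*(-1/23323) = -147433/23323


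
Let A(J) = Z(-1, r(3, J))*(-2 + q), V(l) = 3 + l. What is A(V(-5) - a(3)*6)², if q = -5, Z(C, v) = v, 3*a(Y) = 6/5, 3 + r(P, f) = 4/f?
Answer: 90601/121 ≈ 748.77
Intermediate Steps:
r(P, f) = -3 + 4/f
a(Y) = ⅖ (a(Y) = (6/5)/3 = (6*(⅕))/3 = (⅓)*(6/5) = ⅖)
A(J) = 21 - 28/J (A(J) = (-3 + 4/J)*(-2 - 5) = (-3 + 4/J)*(-7) = 21 - 28/J)
A(V(-5) - a(3)*6)² = (21 - 28/((3 - 5) - 2*6/5))² = (21 - 28/(-2 - 1*12/5))² = (21 - 28/(-2 - 12/5))² = (21 - 28/(-22/5))² = (21 - 28*(-5/22))² = (21 + 70/11)² = (301/11)² = 90601/121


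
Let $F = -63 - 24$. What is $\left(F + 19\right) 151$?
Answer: $-10268$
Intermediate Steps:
$F = -87$
$\left(F + 19\right) 151 = \left(-87 + 19\right) 151 = \left(-68\right) 151 = -10268$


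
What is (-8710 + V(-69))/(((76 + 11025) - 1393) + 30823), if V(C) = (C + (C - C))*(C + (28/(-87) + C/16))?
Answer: -1683963/18806384 ≈ -0.089542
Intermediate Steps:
V(C) = C*(-28/87 + 17*C/16) (V(C) = (C + 0)*(C + (28*(-1/87) + C*(1/16))) = C*(C + (-28/87 + C/16)) = C*(-28/87 + 17*C/16))
(-8710 + V(-69))/(((76 + 11025) - 1393) + 30823) = (-8710 + (1/1392)*(-69)*(-448 + 1479*(-69)))/(((76 + 11025) - 1393) + 30823) = (-8710 + (1/1392)*(-69)*(-448 - 102051))/((11101 - 1393) + 30823) = (-8710 + (1/1392)*(-69)*(-102499))/(9708 + 30823) = (-8710 + 2357477/464)/40531 = -1683963/464*1/40531 = -1683963/18806384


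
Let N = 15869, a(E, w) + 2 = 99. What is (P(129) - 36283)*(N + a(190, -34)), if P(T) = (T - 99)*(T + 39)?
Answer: -498825738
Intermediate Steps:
a(E, w) = 97 (a(E, w) = -2 + 99 = 97)
P(T) = (-99 + T)*(39 + T)
(P(129) - 36283)*(N + a(190, -34)) = ((-3861 + 129² - 60*129) - 36283)*(15869 + 97) = ((-3861 + 16641 - 7740) - 36283)*15966 = (5040 - 36283)*15966 = -31243*15966 = -498825738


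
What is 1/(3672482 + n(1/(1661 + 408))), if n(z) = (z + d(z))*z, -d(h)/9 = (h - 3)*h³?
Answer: 37914248595241349/139239395509557996808581 ≈ 2.7230e-7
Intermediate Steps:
d(h) = -9*h³*(-3 + h) (d(h) = -9*(h - 3)*h³ = -9*(-3 + h)*h³ = -9*h³*(-3 + h))
n(z) = z*(z + 9*z³*(3 - z)) (n(z) = (z + 9*z³*(3 - z))*z = z*(z + 9*z³*(3 - z)))
1/(3672482 + n(1/(1661 + 408))) = 1/(3672482 + ((1/(1661 + 408))² - 9/(1661 + 408)⁵ + 27*(1/(1661 + 408))⁴)) = 1/(3672482 + ((1/2069)² - 9*(1/2069)⁵ + 27*(1/2069)⁴)) = 1/(3672482 + (1/4280761 - 9*1/37914248595241349 + 27*(1/18324914739121))) = 1/(3672482 + (1/4280761 - 9/37914248595241349 + 27/18324914739121)) = 1/(3672482 + 8856950363/37914248595241349) = 1/(139239395509557996808581/37914248595241349) = 37914248595241349/139239395509557996808581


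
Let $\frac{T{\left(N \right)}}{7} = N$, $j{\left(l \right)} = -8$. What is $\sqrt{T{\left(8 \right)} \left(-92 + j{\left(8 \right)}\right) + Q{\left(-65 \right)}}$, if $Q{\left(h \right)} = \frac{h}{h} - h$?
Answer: $i \sqrt{5534} \approx 74.391 i$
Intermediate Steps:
$T{\left(N \right)} = 7 N$
$Q{\left(h \right)} = 1 - h$
$\sqrt{T{\left(8 \right)} \left(-92 + j{\left(8 \right)}\right) + Q{\left(-65 \right)}} = \sqrt{7 \cdot 8 \left(-92 - 8\right) + \left(1 - -65\right)} = \sqrt{56 \left(-100\right) + \left(1 + 65\right)} = \sqrt{-5600 + 66} = \sqrt{-5534} = i \sqrt{5534}$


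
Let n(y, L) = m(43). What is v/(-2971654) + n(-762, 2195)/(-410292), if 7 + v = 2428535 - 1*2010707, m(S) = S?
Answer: -85778197427/609622931484 ≈ -0.14071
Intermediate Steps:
n(y, L) = 43
v = 417821 (v = -7 + (2428535 - 1*2010707) = -7 + (2428535 - 2010707) = -7 + 417828 = 417821)
v/(-2971654) + n(-762, 2195)/(-410292) = 417821/(-2971654) + 43/(-410292) = 417821*(-1/2971654) + 43*(-1/410292) = -417821/2971654 - 43/410292 = -85778197427/609622931484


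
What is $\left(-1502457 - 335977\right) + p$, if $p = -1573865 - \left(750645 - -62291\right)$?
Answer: $-4225235$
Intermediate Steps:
$p = -2386801$ ($p = -1573865 - \left(750645 + 62291\right) = -1573865 - 812936 = -2386801$)
$\left(-1502457 - 335977\right) + p = \left(-1502457 - 335977\right) - 2386801 = -1838434 - 2386801 = -4225235$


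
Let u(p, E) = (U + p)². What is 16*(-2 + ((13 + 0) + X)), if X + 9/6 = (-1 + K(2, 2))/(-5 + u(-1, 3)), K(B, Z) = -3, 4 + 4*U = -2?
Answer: 504/5 ≈ 100.80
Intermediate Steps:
U = -3/2 (U = -1 + (¼)*(-2) = -1 - ½ = -3/2 ≈ -1.5000)
u(p, E) = (-3/2 + p)²
X = -47/10 (X = -3/2 + (-1 - 3)/(-5 + (-3 + 2*(-1))²/4) = -3/2 - 4/(-5 + (-3 - 2)²/4) = -3/2 - 4/(-5 + (¼)*(-5)²) = -3/2 - 4/(-5 + (¼)*25) = -3/2 - 4/(-5 + 25/4) = -3/2 - 4/5/4 = -3/2 - 4*⅘ = -3/2 - 16/5 = -47/10 ≈ -4.7000)
16*(-2 + ((13 + 0) + X)) = 16*(-2 + ((13 + 0) - 47/10)) = 16*(-2 + (13 - 47/10)) = 16*(-2 + 83/10) = 16*(63/10) = 504/5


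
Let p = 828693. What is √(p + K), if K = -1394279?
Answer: I*√565586 ≈ 752.05*I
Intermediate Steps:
√(p + K) = √(828693 - 1394279) = √(-565586) = I*√565586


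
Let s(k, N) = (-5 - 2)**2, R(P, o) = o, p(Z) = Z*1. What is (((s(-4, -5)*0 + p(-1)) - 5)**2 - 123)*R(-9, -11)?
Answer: 957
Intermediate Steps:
p(Z) = Z
s(k, N) = 49 (s(k, N) = (-7)**2 = 49)
(((s(-4, -5)*0 + p(-1)) - 5)**2 - 123)*R(-9, -11) = (((49*0 - 1) - 5)**2 - 123)*(-11) = (((0 - 1) - 5)**2 - 123)*(-11) = ((-1 - 5)**2 - 123)*(-11) = ((-6)**2 - 123)*(-11) = (36 - 123)*(-11) = -87*(-11) = 957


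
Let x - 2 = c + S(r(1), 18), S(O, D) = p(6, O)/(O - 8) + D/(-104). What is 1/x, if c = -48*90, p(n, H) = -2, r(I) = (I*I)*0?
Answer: -13/56133 ≈ -0.00023159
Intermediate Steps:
r(I) = 0 (r(I) = I²*0 = 0)
S(O, D) = -2/(-8 + O) - D/104 (S(O, D) = -2/(O - 8) + D/(-104) = -2/(-8 + O) + D*(-1/104) = -2/(-8 + O) - D/104)
c = -4320
x = -56133/13 (x = 2 + (-4320 + (-208 + 8*18 - 1*18*0)/(104*(-8 + 0))) = 2 + (-4320 + (1/104)*(-208 + 144 + 0)/(-8)) = 2 + (-4320 + (1/104)*(-⅛)*(-64)) = 2 + (-4320 + 1/13) = 2 - 56159/13 = -56133/13 ≈ -4317.9)
1/x = 1/(-56133/13) = -13/56133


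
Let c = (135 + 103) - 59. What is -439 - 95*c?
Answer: -17444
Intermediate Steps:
c = 179 (c = 238 - 59 = 179)
-439 - 95*c = -439 - 95*179 = -439 - 17005 = -17444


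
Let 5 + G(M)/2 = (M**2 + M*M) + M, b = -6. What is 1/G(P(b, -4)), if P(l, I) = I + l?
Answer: 1/370 ≈ 0.0027027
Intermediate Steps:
G(M) = -10 + 2*M + 4*M**2 (G(M) = -10 + 2*((M**2 + M*M) + M) = -10 + 2*((M**2 + M**2) + M) = -10 + 2*(2*M**2 + M) = -10 + 2*(M + 2*M**2) = -10 + (2*M + 4*M**2) = -10 + 2*M + 4*M**2)
1/G(P(b, -4)) = 1/(-10 + 2*(-4 - 6) + 4*(-4 - 6)**2) = 1/(-10 + 2*(-10) + 4*(-10)**2) = 1/(-10 - 20 + 4*100) = 1/(-10 - 20 + 400) = 1/370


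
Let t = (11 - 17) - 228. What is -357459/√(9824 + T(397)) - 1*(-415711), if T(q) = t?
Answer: 415711 - 357459*√9590/9590 ≈ 4.1206e+5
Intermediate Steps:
t = -234 (t = -6 - 228 = -234)
T(q) = -234
-357459/√(9824 + T(397)) - 1*(-415711) = -357459/√(9824 - 234) - 1*(-415711) = -357459*√9590/9590 + 415711 = 415711 - 357459*√9590/9590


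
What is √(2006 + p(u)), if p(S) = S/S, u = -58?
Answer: 3*√223 ≈ 44.800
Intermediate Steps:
p(S) = 1
√(2006 + p(u)) = √(2006 + 1) = √2007 = 3*√223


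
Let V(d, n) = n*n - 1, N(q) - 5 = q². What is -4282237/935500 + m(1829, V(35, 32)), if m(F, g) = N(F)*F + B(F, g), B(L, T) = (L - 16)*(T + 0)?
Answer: 5725549657389263/935500 ≈ 6.1203e+9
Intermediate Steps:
B(L, T) = T*(-16 + L) (B(L, T) = (-16 + L)*T = T*(-16 + L))
N(q) = 5 + q²
V(d, n) = -1 + n² (V(d, n) = n² - 1 = -1 + n²)
m(F, g) = F*(5 + F²) + g*(-16 + F) (m(F, g) = (5 + F²)*F + g*(-16 + F) = F*(5 + F²) + g*(-16 + F))
-4282237/935500 + m(1829, V(35, 32)) = -4282237/935500 + (1829*(5 + 1829²) + (-1 + 32²)*(-16 + 1829)) = -4282237*1/935500 + (1829*(5 + 3345241) + (-1 + 1024)*1813) = -4282237/935500 + (1829*3345246 + 1023*1813) = -4282237/935500 + (6118454934 + 1854699) = -4282237/935500 + 6120309633 = 5725549657389263/935500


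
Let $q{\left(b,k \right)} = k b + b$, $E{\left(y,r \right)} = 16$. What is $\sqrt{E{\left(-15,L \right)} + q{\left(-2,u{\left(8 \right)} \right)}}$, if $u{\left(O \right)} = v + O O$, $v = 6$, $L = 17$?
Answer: $3 i \sqrt{14} \approx 11.225 i$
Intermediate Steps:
$u{\left(O \right)} = 6 + O^{2}$ ($u{\left(O \right)} = 6 + O O = 6 + O^{2}$)
$q{\left(b,k \right)} = b + b k$ ($q{\left(b,k \right)} = b k + b = b + b k$)
$\sqrt{E{\left(-15,L \right)} + q{\left(-2,u{\left(8 \right)} \right)}} = \sqrt{16 - 2 \left(1 + \left(6 + 8^{2}\right)\right)} = \sqrt{16 - 2 \left(1 + \left(6 + 64\right)\right)} = \sqrt{16 - 2 \left(1 + 70\right)} = \sqrt{16 - 142} = \sqrt{-126} = 3 i \sqrt{14}$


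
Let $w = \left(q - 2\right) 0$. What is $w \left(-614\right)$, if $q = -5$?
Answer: $0$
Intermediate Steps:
$w = 0$ ($w = \left(-5 - 2\right) 0 = \left(-7\right) 0 = 0$)
$w \left(-614\right) = 0 \left(-614\right) = 0$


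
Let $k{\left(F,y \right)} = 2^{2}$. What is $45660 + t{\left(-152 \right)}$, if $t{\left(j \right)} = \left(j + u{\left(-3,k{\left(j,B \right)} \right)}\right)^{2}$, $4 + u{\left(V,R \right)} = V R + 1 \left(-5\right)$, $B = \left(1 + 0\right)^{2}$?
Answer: $75589$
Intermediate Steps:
$B = 1$ ($B = 1^{2} = 1$)
$k{\left(F,y \right)} = 4$
$u{\left(V,R \right)} = -9 + R V$ ($u{\left(V,R \right)} = -4 + \left(V R + 1 \left(-5\right)\right) = -4 + \left(R V - 5\right) = -4 + \left(-5 + R V\right) = -9 + R V$)
$t{\left(j \right)} = \left(-21 + j\right)^{2}$ ($t{\left(j \right)} = \left(j + \left(-9 + 4 \left(-3\right)\right)\right)^{2} = \left(j - 21\right)^{2} = \left(-21 + j\right)^{2}$)
$45660 + t{\left(-152 \right)} = 45660 + \left(-21 - 152\right)^{2} = 45660 + \left(-173\right)^{2} = 45660 + 29929 = 75589$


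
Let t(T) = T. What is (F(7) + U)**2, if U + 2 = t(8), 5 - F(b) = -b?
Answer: 324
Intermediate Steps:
F(b) = 5 + b (F(b) = 5 - (-1)*b = 5 + b)
U = 6 (U = -2 + 8 = 6)
(F(7) + U)**2 = ((5 + 7) + 6)**2 = (12 + 6)**2 = 18**2 = 324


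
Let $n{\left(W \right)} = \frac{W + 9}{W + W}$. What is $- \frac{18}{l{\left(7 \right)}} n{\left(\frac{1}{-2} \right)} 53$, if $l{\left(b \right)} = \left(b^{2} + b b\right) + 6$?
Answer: $\frac{8109}{104} \approx 77.971$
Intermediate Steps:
$n{\left(W \right)} = \frac{9 + W}{2 W}$
$l{\left(b \right)} = 6 + 2 b^{2}$ ($l{\left(b \right)} = \left(b^{2} + b^{2}\right) + 6 = 2 b^{2} + 6 = 6 + 2 b^{2}$)
$- \frac{18}{l{\left(7 \right)}} n{\left(\frac{1}{-2} \right)} 53 = - \frac{18}{6 + 2 \cdot 7^{2}} \frac{9 + \frac{1}{-2}}{2 \frac{1}{-2}} \cdot 53 = - \frac{18}{6 + 2 \cdot 49} \frac{9 - \frac{1}{2}}{2 \left(- \frac{1}{2}\right)} 53 = - \frac{18}{6 + 98} \cdot \frac{1}{2} \left(-2\right) \frac{17}{2} \cdot 53 = - \frac{18}{104} \left(- \frac{17}{2}\right) 53 = \left(-18\right) \frac{1}{104} \left(- \frac{17}{2}\right) 53 = \left(- \frac{9}{52}\right) \left(- \frac{17}{2}\right) 53 = \frac{153}{104} \cdot 53 = \frac{8109}{104}$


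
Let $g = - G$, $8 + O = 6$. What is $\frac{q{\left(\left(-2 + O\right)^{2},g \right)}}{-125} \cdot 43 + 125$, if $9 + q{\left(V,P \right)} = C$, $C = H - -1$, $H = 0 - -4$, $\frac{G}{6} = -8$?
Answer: $\frac{15797}{125} \approx 126.38$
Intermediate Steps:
$G = -48$ ($G = 6 \left(-8\right) = -48$)
$O = -2$ ($O = -8 + 6 = -2$)
$g = 48$ ($g = \left(-1\right) \left(-48\right) = 48$)
$H = 4$ ($H = 0 + 4 = 4$)
$C = 5$ ($C = 4 - -1 = 4 + 1 = 5$)
$q{\left(V,P \right)} = -4$ ($q{\left(V,P \right)} = -9 + 5 = -4$)
$\frac{q{\left(\left(-2 + O\right)^{2},g \right)}}{-125} \cdot 43 + 125 = - \frac{4}{-125} \cdot 43 + 125 = \left(-4\right) \left(- \frac{1}{125}\right) 43 + 125 = \frac{4}{125} \cdot 43 + 125 = \frac{172}{125} + 125 = \frac{15797}{125}$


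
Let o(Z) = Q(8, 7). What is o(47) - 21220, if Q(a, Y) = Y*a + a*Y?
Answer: -21108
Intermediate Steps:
Q(a, Y) = 2*Y*a (Q(a, Y) = Y*a + Y*a = 2*Y*a)
o(Z) = 112 (o(Z) = 2*7*8 = 112)
o(47) - 21220 = 112 - 21220 = -21108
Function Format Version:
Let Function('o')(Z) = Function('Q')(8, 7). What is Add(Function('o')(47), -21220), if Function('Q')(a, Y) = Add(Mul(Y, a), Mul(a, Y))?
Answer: -21108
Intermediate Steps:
Function('Q')(a, Y) = Mul(2, Y, a) (Function('Q')(a, Y) = Add(Mul(Y, a), Mul(Y, a)) = Mul(2, Y, a))
Function('o')(Z) = 112 (Function('o')(Z) = Mul(2, 7, 8) = 112)
Add(Function('o')(47), -21220) = Add(112, -21220) = -21108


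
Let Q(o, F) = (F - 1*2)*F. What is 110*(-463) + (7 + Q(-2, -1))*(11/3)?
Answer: -152680/3 ≈ -50893.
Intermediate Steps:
Q(o, F) = F*(-2 + F) (Q(o, F) = (F - 2)*F = (-2 + F)*F = F*(-2 + F))
110*(-463) + (7 + Q(-2, -1))*(11/3) = 110*(-463) + (7 - (-2 - 1))*(11/3) = -50930 + (7 - 1*(-3))*(11*(⅓)) = -50930 + (7 + 3)*(11/3) = -50930 + 10*(11/3) = -50930 + 110/3 = -152680/3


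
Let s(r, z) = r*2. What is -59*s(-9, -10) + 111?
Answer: 1173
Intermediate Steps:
s(r, z) = 2*r
-59*s(-9, -10) + 111 = -118*(-9) + 111 = -59*(-18) + 111 = 1062 + 111 = 1173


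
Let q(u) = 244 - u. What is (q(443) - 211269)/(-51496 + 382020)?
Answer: -52867/82631 ≈ -0.63980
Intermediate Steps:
(q(443) - 211269)/(-51496 + 382020) = ((244 - 1*443) - 211269)/(-51496 + 382020) = ((244 - 443) - 211269)/330524 = (-199 - 211269)*(1/330524) = -211468*1/330524 = -52867/82631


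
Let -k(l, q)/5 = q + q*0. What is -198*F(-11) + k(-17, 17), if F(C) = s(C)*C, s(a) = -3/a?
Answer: 509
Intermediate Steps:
k(l, q) = -5*q (k(l, q) = -5*(q + q*0) = -5*(q + 0) = -5*q)
F(C) = -3 (F(C) = (-3/C)*C = -3)
-198*F(-11) + k(-17, 17) = -198*(-3) - 5*17 = 594 - 85 = 509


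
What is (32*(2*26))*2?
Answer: 3328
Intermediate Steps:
(32*(2*26))*2 = (32*52)*2 = 1664*2 = 3328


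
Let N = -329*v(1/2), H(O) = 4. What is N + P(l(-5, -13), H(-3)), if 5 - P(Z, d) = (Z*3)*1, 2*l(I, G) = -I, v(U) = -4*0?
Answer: -5/2 ≈ -2.5000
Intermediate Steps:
v(U) = 0
l(I, G) = -I/2 (l(I, G) = (-I)/2 = -I/2)
P(Z, d) = 5 - 3*Z (P(Z, d) = 5 - Z*3 = 5 - 3*Z)
N = 0 (N = -329*0 = 0)
N + P(l(-5, -13), H(-3)) = 0 + (5 - (-3)*(-5)/2) = 0 + (5 - 3*5/2) = 0 + (5 - 15/2) = 0 - 5/2 = -5/2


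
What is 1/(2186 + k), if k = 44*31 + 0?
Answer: 1/3550 ≈ 0.00028169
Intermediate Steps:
k = 1364 (k = 1364 + 0 = 1364)
1/(2186 + k) = 1/(2186 + 1364) = 1/3550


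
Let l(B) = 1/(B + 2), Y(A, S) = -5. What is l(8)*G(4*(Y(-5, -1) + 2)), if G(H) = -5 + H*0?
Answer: -½ ≈ -0.50000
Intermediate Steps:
l(B) = 1/(2 + B)
G(H) = -5 (G(H) = -5 + 0 = -5)
l(8)*G(4*(Y(-5, -1) + 2)) = -5/(2 + 8) = -5/10 = (⅒)*(-5) = -½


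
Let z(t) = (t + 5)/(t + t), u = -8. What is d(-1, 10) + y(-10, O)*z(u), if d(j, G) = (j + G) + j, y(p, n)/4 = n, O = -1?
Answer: 29/4 ≈ 7.2500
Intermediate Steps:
z(t) = (5 + t)/(2*t) (z(t) = (5 + t)/((2*t)) = (5 + t)*(1/(2*t)) = (5 + t)/(2*t))
y(p, n) = 4*n
d(j, G) = G + 2*j (d(j, G) = (G + j) + j = G + 2*j)
d(-1, 10) + y(-10, O)*z(u) = (10 + 2*(-1)) + (4*(-1))*((½)*(5 - 8)/(-8)) = (10 - 2) - 2*(-1)*(-3)/8 = 8 - 4*3/16 = 8 - ¾ = 29/4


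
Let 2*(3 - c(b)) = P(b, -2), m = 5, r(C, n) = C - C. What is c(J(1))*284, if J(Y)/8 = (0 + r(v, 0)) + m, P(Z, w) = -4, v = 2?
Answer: 1420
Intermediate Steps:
r(C, n) = 0
J(Y) = 40 (J(Y) = 8*((0 + 0) + 5) = 8*(0 + 5) = 8*5 = 40)
c(b) = 5 (c(b) = 3 - ½*(-4) = 3 + 2 = 5)
c(J(1))*284 = 5*284 = 1420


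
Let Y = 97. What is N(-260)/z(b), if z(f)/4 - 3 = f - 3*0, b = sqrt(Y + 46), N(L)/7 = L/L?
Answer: -21/536 + 7*sqrt(143)/536 ≈ 0.11699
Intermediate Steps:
N(L) = 7 (N(L) = 7*(L/L) = 7*1 = 7)
b = sqrt(143) (b = sqrt(97 + 46) = sqrt(143) ≈ 11.958)
z(f) = 12 + 4*f (z(f) = 12 + 4*(f - 3*0) = 12 + 4*(f + 0) = 12 + 4*f)
N(-260)/z(b) = 7/(12 + 4*sqrt(143))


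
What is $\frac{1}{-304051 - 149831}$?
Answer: $- \frac{1}{453882} \approx -2.2032 \cdot 10^{-6}$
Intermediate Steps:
$\frac{1}{-304051 - 149831} = \frac{1}{-453882} = - \frac{1}{453882}$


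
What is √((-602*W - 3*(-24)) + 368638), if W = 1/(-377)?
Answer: 92*√6191471/377 ≈ 607.22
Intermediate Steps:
W = -1/377 ≈ -0.0026525
√((-602*W - 3*(-24)) + 368638) = √((-602*(-1/377) - 3*(-24)) + 368638) = √((602/377 + 72) + 368638) = √(27746/377 + 368638) = √(139004272/377) = 92*√6191471/377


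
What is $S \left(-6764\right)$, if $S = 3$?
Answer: $-20292$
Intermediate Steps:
$S \left(-6764\right) = 3 \left(-6764\right) = -20292$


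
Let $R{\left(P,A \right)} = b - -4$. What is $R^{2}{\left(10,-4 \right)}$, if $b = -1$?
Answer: $9$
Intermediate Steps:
$R{\left(P,A \right)} = 3$ ($R{\left(P,A \right)} = -1 - -4 = -1 + 4 = 3$)
$R^{2}{\left(10,-4 \right)} = 3^{2} = 9$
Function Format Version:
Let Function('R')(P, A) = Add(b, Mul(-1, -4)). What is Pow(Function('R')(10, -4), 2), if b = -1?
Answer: 9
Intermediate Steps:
Function('R')(P, A) = 3 (Function('R')(P, A) = Add(-1, Mul(-1, -4)) = Add(-1, 4) = 3)
Pow(Function('R')(10, -4), 2) = Pow(3, 2) = 9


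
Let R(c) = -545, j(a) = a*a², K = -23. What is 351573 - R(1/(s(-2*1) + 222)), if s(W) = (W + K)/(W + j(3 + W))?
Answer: 352118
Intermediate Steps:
j(a) = a³
s(W) = (-23 + W)/(W + (3 + W)³) (s(W) = (W - 23)/(W + (3 + W)³) = (-23 + W)/(W + (3 + W)³))
351573 - R(1/(s(-2*1) + 222)) = 351573 - 1*(-545) = 351573 + 545 = 352118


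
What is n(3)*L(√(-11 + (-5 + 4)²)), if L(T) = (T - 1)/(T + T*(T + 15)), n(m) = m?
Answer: 3*(√10 - 10*I)/(10*(√10 - 16*I)) ≈ 0.19173 + 0.021399*I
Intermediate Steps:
L(T) = (-1 + T)/(T + T*(15 + T))
n(3)*L(√(-11 + (-5 + 4)²)) = 3*((-1 + √(-11 + (-5 + 4)²))/((√(-11 + (-5 + 4)²))*(16 + √(-11 + (-5 + 4)²)))) = 3*((-1 + √(-11 + (-1)²))/((√(-11 + (-1)²))*(16 + √(-11 + (-1)²)))) = 3*((-1 + √(-11 + 1))/((√(-11 + 1))*(16 + √(-11 + 1)))) = 3*((-1 + √(-10))/((√(-10))*(16 + √(-10)))) = 3*((-1 + I*√10)/(((I*√10))*(16 + I*√10))) = 3*((-I*√10/10)*(-1 + I*√10)/(16 + I*√10)) = 3*(-I*√10*(-1 + I*√10)/(10*(16 + I*√10))) = -3*I*√10*(-1 + I*√10)/(10*(16 + I*√10))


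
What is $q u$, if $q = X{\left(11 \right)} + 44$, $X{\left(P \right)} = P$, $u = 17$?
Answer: $935$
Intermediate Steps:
$q = 55$ ($q = 11 + 44 = 55$)
$q u = 55 \cdot 17 = 935$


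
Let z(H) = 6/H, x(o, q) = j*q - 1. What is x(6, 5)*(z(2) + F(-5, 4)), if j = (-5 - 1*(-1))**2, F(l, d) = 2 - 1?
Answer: 316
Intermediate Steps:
F(l, d) = 1
j = 16 (j = (-5 + 1)**2 = (-4)**2 = 16)
x(o, q) = -1 + 16*q (x(o, q) = 16*q - 1 = -1 + 16*q)
x(6, 5)*(z(2) + F(-5, 4)) = (-1 + 16*5)*(6/2 + 1) = (-1 + 80)*(6*(1/2) + 1) = 79*(3 + 1) = 79*4 = 316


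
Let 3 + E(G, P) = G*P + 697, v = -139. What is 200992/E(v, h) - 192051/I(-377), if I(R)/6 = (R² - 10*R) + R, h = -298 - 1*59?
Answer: 55276372259/14644460948 ≈ 3.7746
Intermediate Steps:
h = -357 (h = -298 - 59 = -357)
I(R) = -54*R + 6*R² (I(R) = 6*((R² - 10*R) + R) = 6*(R² - 9*R) = -54*R + 6*R²)
E(G, P) = 694 + G*P (E(G, P) = -3 + (G*P + 697) = -3 + (697 + G*P) = 694 + G*P)
200992/E(v, h) - 192051/I(-377) = 200992/(694 - 139*(-357)) - 192051*(-1/(2262*(-9 - 377))) = 200992/(694 + 49623) - 192051/(6*(-377)*(-386)) = 200992/50317 - 192051/873132 = 200992*(1/50317) - 192051*1/873132 = 200992/50317 - 64017/291044 = 55276372259/14644460948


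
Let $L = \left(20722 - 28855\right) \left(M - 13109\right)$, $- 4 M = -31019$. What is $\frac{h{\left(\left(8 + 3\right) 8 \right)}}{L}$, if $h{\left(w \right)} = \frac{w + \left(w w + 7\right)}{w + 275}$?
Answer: $\frac{3484}{7025439927} \approx 4.9591 \cdot 10^{-7}$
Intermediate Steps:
$M = \frac{31019}{4}$ ($M = \left(- \frac{1}{4}\right) \left(-31019\right) = \frac{31019}{4} \approx 7754.8$)
$L = \frac{174184461}{4}$ ($L = \left(20722 - 28855\right) \left(\frac{31019}{4} - 13109\right) = \left(-8133\right) \left(- \frac{21417}{4}\right) = \frac{174184461}{4} \approx 4.3546 \cdot 10^{7}$)
$h{\left(w \right)} = \frac{7 + w + w^{2}}{275 + w}$ ($h{\left(w \right)} = \frac{w + \left(w^{2} + 7\right)}{275 + w} = \frac{w + \left(7 + w^{2}\right)}{275 + w} = \frac{7 + w + w^{2}}{275 + w}$)
$\frac{h{\left(\left(8 + 3\right) 8 \right)}}{L} = \frac{\frac{1}{275 + \left(8 + 3\right) 8} \left(7 + \left(8 + 3\right) 8 + \left(\left(8 + 3\right) 8\right)^{2}\right)}{\frac{174184461}{4}} = \frac{7 + 11 \cdot 8 + \left(11 \cdot 8\right)^{2}}{275 + 11 \cdot 8} \cdot \frac{4}{174184461} = \frac{7 + 88 + 88^{2}}{275 + 88} \cdot \frac{4}{174184461} = \frac{7 + 88 + 7744}{363} \cdot \frac{4}{174184461} = \frac{1}{363} \cdot 7839 \cdot \frac{4}{174184461} = \frac{2613}{121} \cdot \frac{4}{174184461} = \frac{3484}{7025439927}$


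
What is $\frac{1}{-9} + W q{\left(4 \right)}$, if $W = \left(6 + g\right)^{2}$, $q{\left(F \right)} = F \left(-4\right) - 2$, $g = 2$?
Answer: $- \frac{10369}{9} \approx -1152.1$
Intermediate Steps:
$q{\left(F \right)} = -2 - 4 F$ ($q{\left(F \right)} = - 4 F - 2 = -2 - 4 F$)
$W = 64$ ($W = \left(6 + 2\right)^{2} = 8^{2} = 64$)
$\frac{1}{-9} + W q{\left(4 \right)} = \frac{1}{-9} + 64 \left(-2 - 16\right) = - \frac{1}{9} + 64 \left(-2 - 16\right) = - \frac{1}{9} + 64 \left(-18\right) = - \frac{1}{9} - 1152 = - \frac{10369}{9}$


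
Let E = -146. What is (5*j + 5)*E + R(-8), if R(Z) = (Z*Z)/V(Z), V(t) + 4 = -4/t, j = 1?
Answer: -10348/7 ≈ -1478.3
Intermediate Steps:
V(t) = -4 - 4/t
R(Z) = Z²/(-4 - 4/Z) (R(Z) = (Z*Z)/(-4 - 4/Z) = Z²/(-4 - 4/Z))
(5*j + 5)*E + R(-8) = (5*1 + 5)*(-146) - 1*(-8)³/(4 + 4*(-8)) = (5 + 5)*(-146) - 1*(-512)/(4 - 32) = 10*(-146) - 1*(-512)/(-28) = -1460 - 1*(-512)*(-1/28) = -1460 - 128/7 = -10348/7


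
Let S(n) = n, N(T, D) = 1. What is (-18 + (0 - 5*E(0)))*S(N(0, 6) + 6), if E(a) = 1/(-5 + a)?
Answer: -119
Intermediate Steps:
(-18 + (0 - 5*E(0)))*S(N(0, 6) + 6) = (-18 + (0 - 5/(-5 + 0)))*(1 + 6) = (-18 + (0 - 5/(-5)))*7 = (-18 + (0 - 5*(-⅕)))*7 = (-18 + (0 + 1))*7 = (-18 + 1)*7 = -17*7 = -119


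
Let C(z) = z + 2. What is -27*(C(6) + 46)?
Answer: -1458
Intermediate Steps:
C(z) = 2 + z
-27*(C(6) + 46) = -27*((2 + 6) + 46) = -27*(8 + 46) = -27*54 = -1458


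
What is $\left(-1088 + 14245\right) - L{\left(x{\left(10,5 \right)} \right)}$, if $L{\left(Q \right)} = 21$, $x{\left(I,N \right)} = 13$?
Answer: $13136$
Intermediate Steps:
$\left(-1088 + 14245\right) - L{\left(x{\left(10,5 \right)} \right)} = \left(-1088 + 14245\right) - 21 = 13157 - 21 = 13136$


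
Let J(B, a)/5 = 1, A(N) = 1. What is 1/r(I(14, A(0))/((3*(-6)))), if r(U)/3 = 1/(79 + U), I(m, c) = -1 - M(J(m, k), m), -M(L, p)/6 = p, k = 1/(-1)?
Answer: 1339/54 ≈ 24.796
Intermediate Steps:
k = -1
J(B, a) = 5 (J(B, a) = 5*1 = 5)
M(L, p) = -6*p
I(m, c) = -1 + 6*m (I(m, c) = -1 - (-6)*m = -1 + 6*m)
r(U) = 3/(79 + U)
1/r(I(14, A(0))/((3*(-6)))) = 1/(3/(79 + (-1 + 6*14)/((3*(-6))))) = 1/(3/(79 + (-1 + 84)/(-18))) = 1/(3/(79 + 83*(-1/18))) = 1/(3/(79 - 83/18)) = 1/(3/(1339/18)) = 1/(3*(18/1339)) = 1/(54/1339) = 1339/54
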